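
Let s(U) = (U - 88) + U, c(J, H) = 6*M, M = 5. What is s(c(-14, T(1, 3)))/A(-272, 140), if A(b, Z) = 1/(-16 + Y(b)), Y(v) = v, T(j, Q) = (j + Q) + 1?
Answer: 8064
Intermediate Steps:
T(j, Q) = 1 + Q + j (T(j, Q) = (Q + j) + 1 = 1 + Q + j)
c(J, H) = 30 (c(J, H) = 6*5 = 30)
A(b, Z) = 1/(-16 + b)
s(U) = -88 + 2*U (s(U) = (-88 + U) + U = -88 + 2*U)
s(c(-14, T(1, 3)))/A(-272, 140) = (-88 + 2*30)/(1/(-16 - 272)) = (-88 + 60)/(1/(-288)) = -28/(-1/288) = -28*(-288) = 8064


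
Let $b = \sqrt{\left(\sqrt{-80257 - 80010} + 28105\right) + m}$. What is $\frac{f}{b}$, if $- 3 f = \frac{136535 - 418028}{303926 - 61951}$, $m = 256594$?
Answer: $\frac{93831}{241975 \sqrt{284699 + i \sqrt{160267}}} \approx 0.00072675 - 5.1096 \cdot 10^{-7} i$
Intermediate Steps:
$f = \frac{93831}{241975}$ ($f = - \frac{\left(136535 - 418028\right) \frac{1}{303926 - 61951}}{3} = - \frac{\left(-281493\right) \frac{1}{241975}}{3} = \left(- \frac{1}{3}\right) \left(- \frac{281493}{241975}\right) = \frac{93831}{241975} \approx 0.38777$)
$b = \sqrt{284699 + i \sqrt{160267}}$ ($b = \sqrt{\left(\sqrt{-80257 - 80010} + 28105\right) + 256594} = \sqrt{\left(\sqrt{-160267} + 28105\right) + 256594} = \sqrt{\left(i \sqrt{160267} + 28105\right) + 256594} = \sqrt{\left(28105 + i \sqrt{160267}\right) + 256594} = \sqrt{284699 + i \sqrt{160267}} \approx 533.57 + 0.375 i$)
$\frac{f}{b} = \frac{93831}{241975 \sqrt{284699 + i \sqrt{160267}}}$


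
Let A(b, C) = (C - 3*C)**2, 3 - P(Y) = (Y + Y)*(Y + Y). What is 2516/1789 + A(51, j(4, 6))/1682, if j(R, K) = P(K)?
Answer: 73250174/1504549 ≈ 48.686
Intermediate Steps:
P(Y) = 3 - 4*Y**2 (P(Y) = 3 - (Y + Y)*(Y + Y) = 3 - 2*Y*2*Y = 3 - 4*Y**2)
j(R, K) = 3 - 4*K**2
A(b, C) = 4*C**2 (A(b, C) = (-2*C)**2 = 4*C**2)
2516/1789 + A(51, j(4, 6))/1682 = 2516/1789 + (4*(3 - 4*6**2)**2)/1682 = 2516*(1/1789) + (4*(3 - 4*36)**2)*(1/1682) = 2516/1789 + (4*(3 - 144)**2)*(1/1682) = 2516/1789 + (4*(-141)**2)*(1/1682) = 2516/1789 + (4*19881)*(1/1682) = 2516/1789 + 79524*(1/1682) = 2516/1789 + 39762/841 = 73250174/1504549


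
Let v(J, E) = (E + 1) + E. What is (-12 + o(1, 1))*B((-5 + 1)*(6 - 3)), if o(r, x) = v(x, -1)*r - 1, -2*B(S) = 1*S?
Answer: -84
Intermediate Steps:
B(S) = -S/2
v(J, E) = 1 + 2*E (v(J, E) = (1 + E) + E = 1 + 2*E)
o(r, x) = -1 - r (o(r, x) = (1 + 2*(-1))*r - 1 = (1 - 2)*r - 1 = -r - 1 = -1 - r)
(-12 + o(1, 1))*B((-5 + 1)*(6 - 3)) = (-12 + (-1 - 1*1))*(-(-5 + 1)*(6 - 3)/2) = (-12 + (-1 - 1))*(-(-2)*3) = (-12 - 2)*(-½*(-12)) = -14*6 = -84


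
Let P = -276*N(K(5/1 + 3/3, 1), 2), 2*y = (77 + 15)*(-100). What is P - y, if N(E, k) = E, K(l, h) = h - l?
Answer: 5980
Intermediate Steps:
y = -4600 (y = ((77 + 15)*(-100))/2 = (92*(-100))/2 = (½)*(-9200) = -4600)
P = 1380 (P = -276*(1 - (5/1 + 3/3)) = -276*(1 - (5*1 + 3*(⅓))) = -276*(1 - (5 + 1)) = -276*(1 - 1*6) = -276*(1 - 6) = -276*(-5) = 1380)
P - y = 1380 - 1*(-4600) = 1380 + 4600 = 5980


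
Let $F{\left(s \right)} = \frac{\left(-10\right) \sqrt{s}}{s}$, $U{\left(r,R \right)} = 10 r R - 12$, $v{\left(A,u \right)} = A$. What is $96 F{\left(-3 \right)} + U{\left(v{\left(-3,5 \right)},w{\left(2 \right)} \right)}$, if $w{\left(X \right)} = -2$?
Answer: $48 + 320 i \sqrt{3} \approx 48.0 + 554.26 i$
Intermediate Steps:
$U{\left(r,R \right)} = -12 + 10 R r$ ($U{\left(r,R \right)} = 10 R r - 12 = -12 + 10 R r$)
$F{\left(s \right)} = - \frac{10}{\sqrt{s}}$
$96 F{\left(-3 \right)} + U{\left(v{\left(-3,5 \right)},w{\left(2 \right)} \right)} = 96 \left(- \frac{10}{i \sqrt{3}}\right) - \left(12 + 20 \left(-3\right)\right) = 96 \left(- 10 \left(- \frac{i \sqrt{3}}{3}\right)\right) + \left(-12 + 60\right) = 96 \frac{10 i \sqrt{3}}{3} + 48 = 320 i \sqrt{3} + 48 = 48 + 320 i \sqrt{3}$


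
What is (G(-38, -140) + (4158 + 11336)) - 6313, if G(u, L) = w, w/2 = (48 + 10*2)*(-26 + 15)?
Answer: 7685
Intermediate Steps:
w = -1496 (w = 2*((48 + 10*2)*(-26 + 15)) = 2*((48 + 20)*(-11)) = 2*(68*(-11)) = 2*(-748) = -1496)
G(u, L) = -1496
(G(-38, -140) + (4158 + 11336)) - 6313 = (-1496 + (4158 + 11336)) - 6313 = (-1496 + 15494) - 6313 = 13998 - 6313 = 7685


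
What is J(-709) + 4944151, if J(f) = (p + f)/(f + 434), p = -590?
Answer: 1359642824/275 ≈ 4.9442e+6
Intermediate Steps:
J(f) = (-590 + f)/(434 + f) (J(f) = (-590 + f)/(f + 434) = (-590 + f)/(434 + f))
J(-709) + 4944151 = (-590 - 709)/(434 - 709) + 4944151 = -1299/(-275) + 4944151 = -1/275*(-1299) + 4944151 = 1299/275 + 4944151 = 1359642824/275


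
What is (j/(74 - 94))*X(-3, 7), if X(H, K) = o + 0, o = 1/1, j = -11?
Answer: 11/20 ≈ 0.55000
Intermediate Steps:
o = 1
X(H, K) = 1 (X(H, K) = 1 + 0 = 1)
(j/(74 - 94))*X(-3, 7) = (-11/(74 - 94))*1 = (-11/(-20))*1 = -1/20*(-11)*1 = (11/20)*1 = 11/20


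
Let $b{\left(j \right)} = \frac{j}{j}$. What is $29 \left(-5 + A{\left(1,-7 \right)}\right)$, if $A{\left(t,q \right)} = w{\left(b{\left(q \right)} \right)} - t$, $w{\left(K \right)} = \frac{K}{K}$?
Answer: $-145$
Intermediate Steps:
$b{\left(j \right)} = 1$
$w{\left(K \right)} = 1$
$A{\left(t,q \right)} = 1 - t$
$29 \left(-5 + A{\left(1,-7 \right)}\right) = 29 \left(-5 + \left(1 - 1\right)\right) = 29 \left(-5 + 0\right) = 29 \left(-5\right) = -145$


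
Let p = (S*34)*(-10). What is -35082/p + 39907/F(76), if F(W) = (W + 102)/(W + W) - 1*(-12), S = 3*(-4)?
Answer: 293791559/97240 ≈ 3021.3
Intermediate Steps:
S = -12
p = 4080 (p = -12*34*(-10) = -408*(-10) = 4080)
F(W) = 12 + (102 + W)/(2*W) (F(W) = (102 + W)/((2*W)) + 12 = (102 + W)*(1/(2*W)) + 12 = (102 + W)/(2*W) + 12 = 12 + (102 + W)/(2*W))
-35082/p + 39907/F(76) = -35082/4080 + 39907/(25/2 + 51/76) = -35082*1/4080 + 39907/(25/2 + 51*(1/76)) = -5847/680 + 39907/(25/2 + 51/76) = -5847/680 + 39907/(1001/76) = -5847/680 + 39907*(76/1001) = -5847/680 + 433276/143 = 293791559/97240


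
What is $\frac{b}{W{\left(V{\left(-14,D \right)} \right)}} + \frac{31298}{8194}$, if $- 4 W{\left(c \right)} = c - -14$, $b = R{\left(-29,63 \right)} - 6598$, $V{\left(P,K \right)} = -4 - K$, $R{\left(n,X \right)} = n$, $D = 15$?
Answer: $- \frac{108525031}{20485} \approx -5297.8$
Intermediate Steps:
$b = -6627$ ($b = -29 - 6598 = -6627$)
$W{\left(c \right)} = - \frac{7}{2} - \frac{c}{4}$ ($W{\left(c \right)} = - \frac{c - -14}{4} = - \frac{c + 14}{4} = - \frac{14 + c}{4} = - \frac{7}{2} - \frac{c}{4}$)
$\frac{b}{W{\left(V{\left(-14,D \right)} \right)}} + \frac{31298}{8194} = - \frac{6627}{- \frac{7}{2} - \frac{-4 - 15}{4}} + \frac{31298}{8194} = - \frac{6627}{- \frac{7}{2} - \frac{-4 - 15}{4}} + 31298 \cdot \frac{1}{8194} = - \frac{6627}{- \frac{7}{2} - - \frac{19}{4}} + \frac{15649}{4097} = - \frac{6627}{- \frac{7}{2} + \frac{19}{4}} + \frac{15649}{4097} = - \frac{6627}{\frac{5}{4}} + \frac{15649}{4097} = \left(-6627\right) \frac{4}{5} + \frac{15649}{4097} = - \frac{26508}{5} + \frac{15649}{4097} = - \frac{108525031}{20485}$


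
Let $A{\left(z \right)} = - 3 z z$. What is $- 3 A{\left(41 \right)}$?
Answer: $15129$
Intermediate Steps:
$A{\left(z \right)} = - 3 z^{2}$
$- 3 A{\left(41 \right)} = - 3 \left(- 3 \cdot 41^{2}\right) = - 3 \left(\left(-3\right) 1681\right) = \left(-3\right) \left(-5043\right) = 15129$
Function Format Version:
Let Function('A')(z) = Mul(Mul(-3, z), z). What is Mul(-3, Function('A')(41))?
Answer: 15129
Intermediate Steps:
Function('A')(z) = Mul(-3, Pow(z, 2))
Mul(-3, Function('A')(41)) = Mul(-3, Mul(-3, Pow(41, 2))) = Mul(-3, Mul(-3, 1681)) = Mul(-3, -5043) = 15129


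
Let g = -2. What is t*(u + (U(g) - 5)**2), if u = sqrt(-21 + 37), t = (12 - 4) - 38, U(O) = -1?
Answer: -1200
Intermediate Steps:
t = -30 (t = 8 - 38 = -30)
u = 4 (u = sqrt(16) = 4)
t*(u + (U(g) - 5)**2) = -30*(4 + (-1 - 5)**2) = -30*(4 + (-6)**2) = -30*(4 + 36) = -30*40 = -1200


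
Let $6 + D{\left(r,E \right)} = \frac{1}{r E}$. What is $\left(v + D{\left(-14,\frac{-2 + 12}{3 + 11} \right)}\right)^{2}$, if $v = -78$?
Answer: $\frac{707281}{100} \approx 7072.8$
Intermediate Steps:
$D{\left(r,E \right)} = -6 + \frac{1}{E r}$ ($D{\left(r,E \right)} = -6 + \frac{1}{r E} = -6 + \frac{1}{E r}$)
$\left(v + D{\left(-14,\frac{-2 + 12}{3 + 11} \right)}\right)^{2} = \left(-78 - \left(6 - \frac{1}{\frac{-2 + 12}{3 + 11} \left(-14\right)}\right)\right)^{2} = \left(-78 - \left(6 - \frac{1}{10 \cdot \frac{1}{14}} \left(- \frac{1}{14}\right)\right)\right)^{2} = \left(-78 - \left(6 - \frac{1}{\frac{5}{7}} \left(- \frac{1}{14}\right)\right)\right)^{2} = \left(-78 + \left(-6 + \frac{7}{5} \left(- \frac{1}{14}\right)\right)\right)^{2} = \left(-78 - \frac{61}{10}\right)^{2} = \left(- \frac{841}{10}\right)^{2} = \frac{707281}{100}$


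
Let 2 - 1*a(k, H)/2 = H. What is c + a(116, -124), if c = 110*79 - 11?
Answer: 8931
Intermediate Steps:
a(k, H) = 4 - 2*H
c = 8679 (c = 8690 - 11 = 8679)
c + a(116, -124) = 8679 + (4 - 2*(-124)) = 8679 + (4 + 248) = 8679 + 252 = 8931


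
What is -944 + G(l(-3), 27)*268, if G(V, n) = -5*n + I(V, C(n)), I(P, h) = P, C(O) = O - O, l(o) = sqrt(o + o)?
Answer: -37124 + 268*I*sqrt(6) ≈ -37124.0 + 656.46*I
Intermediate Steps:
l(o) = sqrt(2)*sqrt(o) (l(o) = sqrt(2*o) = sqrt(2)*sqrt(o))
C(O) = 0
G(V, n) = V - 5*n (G(V, n) = -5*n + V = V - 5*n)
-944 + G(l(-3), 27)*268 = -944 + (sqrt(2)*sqrt(-3) - 5*27)*268 = -944 + (sqrt(2)*(I*sqrt(3)) - 135)*268 = -944 + (I*sqrt(6) - 135)*268 = -944 + (-135 + I*sqrt(6))*268 = -944 + (-36180 + 268*I*sqrt(6)) = -37124 + 268*I*sqrt(6)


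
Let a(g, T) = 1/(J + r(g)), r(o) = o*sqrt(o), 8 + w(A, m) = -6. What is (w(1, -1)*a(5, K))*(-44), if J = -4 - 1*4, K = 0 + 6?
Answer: 4928/61 + 3080*sqrt(5)/61 ≈ 193.69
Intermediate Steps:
K = 6
J = -8 (J = -4 - 4 = -8)
w(A, m) = -14 (w(A, m) = -8 - 6 = -14)
r(o) = o**(3/2)
a(g, T) = 1/(-8 + g**(3/2))
(w(1, -1)*a(5, K))*(-44) = -14/(-8 + 5**(3/2))*(-44) = -14/(-8 + 5*sqrt(5))*(-44) = 616/(-8 + 5*sqrt(5))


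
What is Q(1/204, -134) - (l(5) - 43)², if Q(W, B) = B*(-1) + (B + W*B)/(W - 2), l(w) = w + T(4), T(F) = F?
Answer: -388484/407 ≈ -954.51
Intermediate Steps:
l(w) = 4 + w (l(w) = w + 4 = 4 + w)
Q(W, B) = -B + (B + B*W)/(-2 + W)
Q(1/204, -134) - (l(5) - 43)² = 3*(-134)/(-2 + 1/204) - ((4 + 5) - 43)² = 3*(-134)/(-2 + 1/204) - (9 - 43)² = 3*(-134)/(-407/204) - 1*(-34)² = 3*(-134)*(-204/407) - 1*1156 = 82008/407 - 1156 = -388484/407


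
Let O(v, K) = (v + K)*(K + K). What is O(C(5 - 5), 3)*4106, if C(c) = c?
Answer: 73908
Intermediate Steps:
O(v, K) = 2*K*(K + v) (O(v, K) = (K + v)*(2*K) = 2*K*(K + v))
O(C(5 - 5), 3)*4106 = (2*3*(3 + (5 - 5)))*4106 = (2*3*(3 + 0))*4106 = (2*3*3)*4106 = 18*4106 = 73908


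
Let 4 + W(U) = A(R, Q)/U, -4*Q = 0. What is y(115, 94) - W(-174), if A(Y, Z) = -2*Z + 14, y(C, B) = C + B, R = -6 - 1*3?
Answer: 18538/87 ≈ 213.08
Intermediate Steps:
Q = 0 (Q = -¼*0 = 0)
R = -9 (R = -6 - 3 = -9)
y(C, B) = B + C
A(Y, Z) = 14 - 2*Z
W(U) = -4 + 14/U (W(U) = -4 + (14 - 2*0)/U = -4 + (14 + 0)/U = -4 + 14/U)
y(115, 94) - W(-174) = (94 + 115) - (-4 + 14/(-174)) = 209 - (-4 + 14*(-1/174)) = 209 - (-4 - 7/87) = 209 - 1*(-355/87) = 209 + 355/87 = 18538/87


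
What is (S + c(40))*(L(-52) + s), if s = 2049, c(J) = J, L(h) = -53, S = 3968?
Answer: 7999968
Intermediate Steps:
(S + c(40))*(L(-52) + s) = (3968 + 40)*(-53 + 2049) = 4008*1996 = 7999968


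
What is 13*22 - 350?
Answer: -64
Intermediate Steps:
13*22 - 350 = 286 - 350 = -64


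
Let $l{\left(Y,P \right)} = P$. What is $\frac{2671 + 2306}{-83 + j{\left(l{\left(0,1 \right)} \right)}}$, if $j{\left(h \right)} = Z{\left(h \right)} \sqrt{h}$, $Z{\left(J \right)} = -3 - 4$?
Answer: $- \frac{553}{10} \approx -55.3$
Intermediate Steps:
$Z{\left(J \right)} = -7$
$j{\left(h \right)} = - 7 \sqrt{h}$
$\frac{2671 + 2306}{-83 + j{\left(l{\left(0,1 \right)} \right)}} = \frac{2671 + 2306}{-83 - 7 \sqrt{1}} = \frac{4977}{-83 - 7} = \frac{4977}{-90} = 4977 \left(- \frac{1}{90}\right) = - \frac{553}{10}$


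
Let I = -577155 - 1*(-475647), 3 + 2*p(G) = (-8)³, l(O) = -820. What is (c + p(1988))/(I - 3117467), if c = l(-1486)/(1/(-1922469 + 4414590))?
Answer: 817415791/1287590 ≈ 634.84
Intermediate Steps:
p(G) = -515/2 (p(G) = -3/2 + (½)*(-8)³ = -3/2 + (½)*(-512) = -3/2 - 256 = -515/2)
I = -101508 (I = -577155 + 475647 = -101508)
c = -2043539220 (c = -820/(1/(-1922469 + 4414590)) = -820/(1/2492121) = -820/1/2492121 = -820*2492121 = -2043539220)
(c + p(1988))/(I - 3117467) = (-2043539220 - 515/2)/(-101508 - 3117467) = -4087078955/2/(-3218975) = -4087078955/2*(-1/3218975) = 817415791/1287590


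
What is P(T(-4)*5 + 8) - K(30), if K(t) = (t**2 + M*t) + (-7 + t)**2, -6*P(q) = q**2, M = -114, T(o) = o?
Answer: 1967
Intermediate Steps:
P(q) = -q**2/6
K(t) = t**2 + (-7 + t)**2 - 114*t (K(t) = (t**2 - 114*t) + (-7 + t)**2 = t**2 + (-7 + t)**2 - 114*t)
P(T(-4)*5 + 8) - K(30) = -(-4*5 + 8)**2/6 - (49 - 128*30 + 2*30**2) = -(-20 + 8)**2/6 - (49 - 3840 + 2*900) = -1/6*(-12)**2 - (49 - 3840 + 1800) = -1/6*144 - 1*(-1991) = -24 + 1991 = 1967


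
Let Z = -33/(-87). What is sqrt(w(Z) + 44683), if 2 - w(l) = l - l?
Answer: 3*sqrt(4965) ≈ 211.39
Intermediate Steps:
Z = 11/29 (Z = -33*(-1/87) = 11/29 ≈ 0.37931)
w(l) = 2 (w(l) = 2 - (l - l) = 2 - 1*0 = 2 + 0 = 2)
sqrt(w(Z) + 44683) = sqrt(2 + 44683) = sqrt(44685) = 3*sqrt(4965)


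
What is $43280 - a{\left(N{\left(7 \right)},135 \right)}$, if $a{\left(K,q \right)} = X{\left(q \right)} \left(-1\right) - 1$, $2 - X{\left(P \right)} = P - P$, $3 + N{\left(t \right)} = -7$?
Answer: $43283$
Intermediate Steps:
$N{\left(t \right)} = -10$ ($N{\left(t \right)} = -3 - 7 = -10$)
$X{\left(P \right)} = 2$ ($X{\left(P \right)} = 2 - \left(P - P\right) = 2 - 0 = 2 + 0 = 2$)
$a{\left(K,q \right)} = -3$ ($a{\left(K,q \right)} = 2 \left(-1\right) - 1 = -2 - 1 = -3$)
$43280 - a{\left(N{\left(7 \right)},135 \right)} = 43280 - -3 = 43280 + 3 = 43283$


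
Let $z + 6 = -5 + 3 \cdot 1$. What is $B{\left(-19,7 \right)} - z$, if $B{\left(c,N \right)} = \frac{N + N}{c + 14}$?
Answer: $\frac{26}{5} \approx 5.2$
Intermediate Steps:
$z = -8$ ($z = -6 + \left(-5 + 3 \cdot 1\right) = -6 + \left(-5 + 3\right) = -6 - 2 = -8$)
$B{\left(c,N \right)} = \frac{2 N}{14 + c}$
$B{\left(-19,7 \right)} - z = 2 \cdot 7 \frac{1}{14 - 19} - -8 = 2 \cdot 7 \frac{1}{-5} + 8 = 2 \cdot 7 \left(- \frac{1}{5}\right) + 8 = - \frac{14}{5} + 8 = \frac{26}{5}$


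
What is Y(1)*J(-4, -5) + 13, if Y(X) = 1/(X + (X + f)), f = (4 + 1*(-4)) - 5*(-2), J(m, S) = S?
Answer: 151/12 ≈ 12.583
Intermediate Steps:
f = 10 (f = (4 - 4) + 10 = 0 + 10 = 10)
Y(X) = 1/(10 + 2*X) (Y(X) = 1/(X + (X + 10)) = 1/(X + (10 + X)) = 1/(10 + 2*X))
Y(1)*J(-4, -5) + 13 = (1/(2*(5 + 1)))*(-5) + 13 = ((½)/6)*(-5) + 13 = ((½)*(⅙))*(-5) + 13 = (1/12)*(-5) + 13 = -5/12 + 13 = 151/12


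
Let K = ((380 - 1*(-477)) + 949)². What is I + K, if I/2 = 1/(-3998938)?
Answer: 6521540071283/1999469 ≈ 3.2616e+6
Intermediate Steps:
I = -1/1999469 (I = 2/(-3998938) = 2*(-1/3998938) = -1/1999469 ≈ -5.0013e-7)
K = 3261636 (K = ((380 + 477) + 949)² = (857 + 949)² = 1806² = 3261636)
I + K = -1/1999469 + 3261636 = 6521540071283/1999469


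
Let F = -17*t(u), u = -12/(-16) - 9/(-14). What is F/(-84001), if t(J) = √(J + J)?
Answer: 17*√546/1176014 ≈ 0.00033778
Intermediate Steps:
u = 39/28 (u = -12*(-1/16) - 9*(-1/14) = ¾ + 9/14 = 39/28 ≈ 1.3929)
t(J) = √2*√J (t(J) = √(2*J) = √2*√J)
F = -17*√546/14 (F = -17*√2*√(39/28) = -17*√2*√273/14 = -17*√546/14 ≈ -28.374)
F/(-84001) = -17*√546/14/(-84001) = -17*√546/14*(-1/84001) = 17*√546/1176014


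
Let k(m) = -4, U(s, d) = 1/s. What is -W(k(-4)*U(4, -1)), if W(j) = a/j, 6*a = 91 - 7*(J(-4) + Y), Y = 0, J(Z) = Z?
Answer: 119/6 ≈ 19.833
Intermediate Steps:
a = 119/6 (a = (91 - 7*(-4 + 0))/6 = (91 - 7*(-4))/6 = (91 - 1*(-28))/6 = (91 + 28)/6 = (⅙)*119 = 119/6 ≈ 19.833)
W(j) = 119/(6*j)
-W(k(-4)*U(4, -1)) = -119/(6*((-4/4))) = -119/(6*((-4*¼))) = -119/(6*(-1)) = -119*(-1)/6 = -1*(-119/6) = 119/6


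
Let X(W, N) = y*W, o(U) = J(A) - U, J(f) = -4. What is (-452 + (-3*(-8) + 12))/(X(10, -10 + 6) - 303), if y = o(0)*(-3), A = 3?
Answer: 416/183 ≈ 2.2732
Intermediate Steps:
o(U) = -4 - U
y = 12 (y = (-4 - 1*0)*(-3) = (-4 + 0)*(-3) = -4*(-3) = 12)
X(W, N) = 12*W
(-452 + (-3*(-8) + 12))/(X(10, -10 + 6) - 303) = (-452 + (-3*(-8) + 12))/(12*10 - 303) = (-452 + (24 + 12))/(120 - 303) = (-452 + 36)/(-183) = -416*(-1/183) = 416/183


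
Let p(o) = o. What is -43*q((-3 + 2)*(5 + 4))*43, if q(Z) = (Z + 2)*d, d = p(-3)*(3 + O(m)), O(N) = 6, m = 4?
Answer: -349461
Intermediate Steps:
d = -27 (d = -3*(3 + 6) = -3*9 = -27)
q(Z) = -54 - 27*Z (q(Z) = (Z + 2)*(-27) = (2 + Z)*(-27) = -54 - 27*Z)
-43*q((-3 + 2)*(5 + 4))*43 = -43*(-54 - 27*(-3 + 2)*(5 + 4))*43 = -43*(-54 - (-27)*9)*43 = -43*(-54 - 27*(-9))*43 = -43*(-54 + 243)*43 = -43*189*43 = -8127*43 = -349461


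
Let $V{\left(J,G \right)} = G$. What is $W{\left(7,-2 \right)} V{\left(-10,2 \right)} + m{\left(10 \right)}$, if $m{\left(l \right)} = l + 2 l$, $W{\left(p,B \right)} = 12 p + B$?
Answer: $194$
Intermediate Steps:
$W{\left(p,B \right)} = B + 12 p$
$m{\left(l \right)} = 3 l$
$W{\left(7,-2 \right)} V{\left(-10,2 \right)} + m{\left(10 \right)} = \left(-2 + 12 \cdot 7\right) 2 + 3 \cdot 10 = \left(-2 + 84\right) 2 + 30 = 82 \cdot 2 + 30 = 164 + 30 = 194$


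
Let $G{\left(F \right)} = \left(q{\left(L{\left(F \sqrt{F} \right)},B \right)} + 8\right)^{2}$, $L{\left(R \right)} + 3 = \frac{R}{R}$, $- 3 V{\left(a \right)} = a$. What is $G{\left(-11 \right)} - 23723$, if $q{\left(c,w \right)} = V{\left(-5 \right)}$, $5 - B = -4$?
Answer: $- \frac{212666}{9} \approx -23630.0$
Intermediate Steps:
$B = 9$ ($B = 5 - -4 = 5 + 4 = 9$)
$V{\left(a \right)} = - \frac{a}{3}$
$L{\left(R \right)} = -2$ ($L{\left(R \right)} = -3 + \frac{R}{R} = -3 + 1 = -2$)
$q{\left(c,w \right)} = \frac{5}{3}$ ($q{\left(c,w \right)} = \left(- \frac{1}{3}\right) \left(-5\right) = \frac{5}{3}$)
$G{\left(F \right)} = \frac{841}{9}$ ($G{\left(F \right)} = \left(\frac{5}{3} + 8\right)^{2} = \left(\frac{29}{3}\right)^{2} = \frac{841}{9}$)
$G{\left(-11 \right)} - 23723 = \frac{841}{9} - 23723 = - \frac{212666}{9}$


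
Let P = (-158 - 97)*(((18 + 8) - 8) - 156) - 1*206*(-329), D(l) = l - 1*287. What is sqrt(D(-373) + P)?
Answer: 4*sqrt(6394) ≈ 319.85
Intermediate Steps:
D(l) = -287 + l (D(l) = l - 287 = -287 + l)
P = 102964 (P = -255*((26 - 8) - 156) - 206*(-329) = -255*(18 - 156) + 67774 = -255*(-138) + 67774 = 35190 + 67774 = 102964)
sqrt(D(-373) + P) = sqrt((-287 - 373) + 102964) = sqrt(-660 + 102964) = sqrt(102304) = 4*sqrt(6394)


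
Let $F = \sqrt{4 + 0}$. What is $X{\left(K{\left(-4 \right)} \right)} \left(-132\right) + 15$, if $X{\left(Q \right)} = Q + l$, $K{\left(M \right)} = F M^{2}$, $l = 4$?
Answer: $-4737$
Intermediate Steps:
$F = 2$ ($F = \sqrt{4} = 2$)
$K{\left(M \right)} = 2 M^{2}$
$X{\left(Q \right)} = 4 + Q$ ($X{\left(Q \right)} = Q + 4 = 4 + Q$)
$X{\left(K{\left(-4 \right)} \right)} \left(-132\right) + 15 = \left(4 + 2 \left(-4\right)^{2}\right) \left(-132\right) + 15 = \left(4 + 2 \cdot 16\right) \left(-132\right) + 15 = \left(4 + 32\right) \left(-132\right) + 15 = 36 \left(-132\right) + 15 = -4752 + 15 = -4737$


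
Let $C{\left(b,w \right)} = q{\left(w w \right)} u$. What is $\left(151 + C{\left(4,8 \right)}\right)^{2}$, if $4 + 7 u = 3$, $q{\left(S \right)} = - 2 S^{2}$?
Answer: $\frac{85544001}{49} \approx 1.7458 \cdot 10^{6}$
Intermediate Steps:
$u = - \frac{1}{7}$ ($u = - \frac{4}{7} + \frac{1}{7} \cdot 3 = - \frac{4}{7} + \frac{3}{7} = - \frac{1}{7} \approx -0.14286$)
$C{\left(b,w \right)} = \frac{2 w^{4}}{7}$ ($C{\left(b,w \right)} = - 2 \left(w w\right)^{2} \left(- \frac{1}{7}\right) = - 2 \left(w^{2}\right)^{2} \left(- \frac{1}{7}\right) = - 2 w^{4} \left(- \frac{1}{7}\right) = \frac{2 w^{4}}{7}$)
$\left(151 + C{\left(4,8 \right)}\right)^{2} = \left(151 + \frac{2 \cdot 8^{4}}{7}\right)^{2} = \left(151 + \frac{2}{7} \cdot 4096\right)^{2} = \left(151 + \frac{8192}{7}\right)^{2} = \left(\frac{9249}{7}\right)^{2} = \frac{85544001}{49}$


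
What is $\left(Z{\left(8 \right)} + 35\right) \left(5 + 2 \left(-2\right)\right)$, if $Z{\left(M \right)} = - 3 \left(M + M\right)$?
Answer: $-13$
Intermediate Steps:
$Z{\left(M \right)} = - 6 M$ ($Z{\left(M \right)} = - 3 \cdot 2 M = - 6 M$)
$\left(Z{\left(8 \right)} + 35\right) \left(5 + 2 \left(-2\right)\right) = \left(\left(-6\right) 8 + 35\right) \left(5 + 2 \left(-2\right)\right) = \left(-48 + 35\right) \left(5 - 4\right) = \left(-13\right) 1 = -13$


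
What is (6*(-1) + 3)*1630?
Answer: -4890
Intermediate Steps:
(6*(-1) + 3)*1630 = (-6 + 3)*1630 = -3*1630 = -4890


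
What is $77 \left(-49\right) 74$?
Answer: $-279202$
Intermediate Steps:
$77 \left(-49\right) 74 = \left(-3773\right) 74 = -279202$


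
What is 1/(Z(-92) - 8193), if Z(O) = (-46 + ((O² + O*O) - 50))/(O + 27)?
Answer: -65/549377 ≈ -0.00011832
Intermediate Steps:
Z(O) = (-96 + 2*O²)/(27 + O) (Z(O) = (-46 + ((O² + O²) - 50))/(27 + O) = (-46 + (2*O² - 50))/(27 + O) = (-46 + (-50 + 2*O²))/(27 + O) = (-96 + 2*O²)/(27 + O))
1/(Z(-92) - 8193) = 1/(2*(-48 + (-92)²)/(27 - 92) - 8193) = 1/(2*(-48 + 8464)/(-65) - 8193) = 1/(2*(-1/65)*8416 - 8193) = 1/(-16832/65 - 8193) = 1/(-549377/65) = -65/549377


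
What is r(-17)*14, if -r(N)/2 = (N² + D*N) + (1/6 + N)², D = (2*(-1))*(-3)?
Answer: -118531/9 ≈ -13170.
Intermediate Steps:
D = 6 (D = -2*(-3) = 6)
r(N) = -12*N - 2*N² - 2*(⅙ + N)² (r(N) = -2*((N² + 6*N) + (1/6 + N)²) = -2*((N² + 6*N) + (⅙ + N)²) = -2*(N² + (⅙ + N)² + 6*N) = -12*N - 2*N² - 2*(⅙ + N)²)
r(-17)*14 = (-1/18 - 4*(-17)² - 38/3*(-17))*14 = (-1/18 - 4*289 + 646/3)*14 = (-1/18 - 1156 + 646/3)*14 = -16933/18*14 = -118531/9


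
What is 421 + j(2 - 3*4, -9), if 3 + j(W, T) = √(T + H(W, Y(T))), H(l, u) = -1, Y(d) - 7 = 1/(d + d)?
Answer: 418 + I*√10 ≈ 418.0 + 3.1623*I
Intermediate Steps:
Y(d) = 7 + 1/(2*d) (Y(d) = 7 + 1/(d + d) = 7 + 1/(2*d))
j(W, T) = -3 + √(-1 + T) (j(W, T) = -3 + √(T - 1) = -3 + √(-1 + T))
421 + j(2 - 3*4, -9) = 421 + (-3 + √(-1 - 9)) = 421 + (-3 + √(-10)) = 421 + (-3 + I*√10) = 418 + I*√10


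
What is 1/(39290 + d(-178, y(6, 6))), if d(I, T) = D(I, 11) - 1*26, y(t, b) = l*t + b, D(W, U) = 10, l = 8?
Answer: 1/39274 ≈ 2.5462e-5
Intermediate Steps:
y(t, b) = b + 8*t (y(t, b) = 8*t + b = b + 8*t)
d(I, T) = -16 (d(I, T) = 10 - 1*26 = 10 - 26 = -16)
1/(39290 + d(-178, y(6, 6))) = 1/(39290 - 16) = 1/39274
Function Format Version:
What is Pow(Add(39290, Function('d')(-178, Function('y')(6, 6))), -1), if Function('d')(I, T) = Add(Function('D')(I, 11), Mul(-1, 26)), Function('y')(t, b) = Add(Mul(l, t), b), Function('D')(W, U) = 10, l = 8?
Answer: Rational(1, 39274) ≈ 2.5462e-5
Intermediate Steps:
Function('y')(t, b) = Add(b, Mul(8, t)) (Function('y')(t, b) = Add(Mul(8, t), b) = Add(b, Mul(8, t)))
Function('d')(I, T) = -16 (Function('d')(I, T) = Add(10, Mul(-1, 26)) = Add(10, -26) = -16)
Pow(Add(39290, Function('d')(-178, Function('y')(6, 6))), -1) = Pow(Add(39290, -16), -1) = Pow(39274, -1) = Rational(1, 39274)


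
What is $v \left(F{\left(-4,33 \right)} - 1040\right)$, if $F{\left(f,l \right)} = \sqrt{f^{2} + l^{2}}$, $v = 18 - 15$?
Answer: $-3120 + 3 \sqrt{1105} \approx -3020.3$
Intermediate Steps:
$v = 3$ ($v = 18 - 15 = 3$)
$v \left(F{\left(-4,33 \right)} - 1040\right) = 3 \left(\sqrt{\left(-4\right)^{2} + 33^{2}} - 1040\right) = 3 \left(\sqrt{16 + 1089} - 1040\right) = 3 \left(\sqrt{1105} - 1040\right) = 3 \left(-1040 + \sqrt{1105}\right) = -3120 + 3 \sqrt{1105}$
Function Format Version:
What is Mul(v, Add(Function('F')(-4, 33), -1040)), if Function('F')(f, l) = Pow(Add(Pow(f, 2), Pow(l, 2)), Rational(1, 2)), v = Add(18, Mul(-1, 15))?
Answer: Add(-3120, Mul(3, Pow(1105, Rational(1, 2)))) ≈ -3020.3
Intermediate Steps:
v = 3 (v = Add(18, -15) = 3)
Mul(v, Add(Function('F')(-4, 33), -1040)) = Mul(3, Add(Pow(Add(Pow(-4, 2), Pow(33, 2)), Rational(1, 2)), -1040)) = Mul(3, Add(Pow(Add(16, 1089), Rational(1, 2)), -1040)) = Mul(3, Add(Pow(1105, Rational(1, 2)), -1040)) = Mul(3, Add(-1040, Pow(1105, Rational(1, 2)))) = Add(-3120, Mul(3, Pow(1105, Rational(1, 2))))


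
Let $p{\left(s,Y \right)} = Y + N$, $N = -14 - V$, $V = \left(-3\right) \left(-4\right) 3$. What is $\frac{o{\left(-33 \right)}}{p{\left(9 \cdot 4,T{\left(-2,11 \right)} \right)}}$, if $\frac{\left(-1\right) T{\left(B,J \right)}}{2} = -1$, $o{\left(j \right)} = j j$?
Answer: $- \frac{363}{16} \approx -22.688$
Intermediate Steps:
$V = 36$ ($V = 12 \cdot 3 = 36$)
$o{\left(j \right)} = j^{2}$
$T{\left(B,J \right)} = 2$ ($T{\left(B,J \right)} = \left(-2\right) \left(-1\right) = 2$)
$N = -50$ ($N = -14 - 36 = -50$)
$p{\left(s,Y \right)} = -50 + Y$ ($p{\left(s,Y \right)} = Y - 50 = -50 + Y$)
$\frac{o{\left(-33 \right)}}{p{\left(9 \cdot 4,T{\left(-2,11 \right)} \right)}} = \frac{\left(-33\right)^{2}}{-50 + 2} = \frac{1089}{-48} = 1089 \left(- \frac{1}{48}\right) = - \frac{363}{16}$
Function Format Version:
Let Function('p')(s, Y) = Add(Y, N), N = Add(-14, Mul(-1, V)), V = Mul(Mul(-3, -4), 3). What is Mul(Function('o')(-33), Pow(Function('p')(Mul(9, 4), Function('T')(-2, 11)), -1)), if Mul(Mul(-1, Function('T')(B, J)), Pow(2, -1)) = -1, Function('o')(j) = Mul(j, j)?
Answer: Rational(-363, 16) ≈ -22.688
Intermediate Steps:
V = 36 (V = Mul(12, 3) = 36)
Function('o')(j) = Pow(j, 2)
Function('T')(B, J) = 2 (Function('T')(B, J) = Mul(-2, -1) = 2)
N = -50 (N = Add(-14, Mul(-1, 36)) = Add(-14, -36) = -50)
Function('p')(s, Y) = Add(-50, Y) (Function('p')(s, Y) = Add(Y, -50) = Add(-50, Y))
Mul(Function('o')(-33), Pow(Function('p')(Mul(9, 4), Function('T')(-2, 11)), -1)) = Mul(Pow(-33, 2), Pow(Add(-50, 2), -1)) = Mul(1089, Pow(-48, -1)) = Mul(1089, Rational(-1, 48)) = Rational(-363, 16)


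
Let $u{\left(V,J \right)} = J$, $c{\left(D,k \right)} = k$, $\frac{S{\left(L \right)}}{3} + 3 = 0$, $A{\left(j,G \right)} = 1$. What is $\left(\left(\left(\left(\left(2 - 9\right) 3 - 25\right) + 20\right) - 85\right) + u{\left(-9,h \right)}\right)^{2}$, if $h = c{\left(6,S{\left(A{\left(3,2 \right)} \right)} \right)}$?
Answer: $14400$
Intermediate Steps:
$S{\left(L \right)} = -9$ ($S{\left(L \right)} = -9 + 3 \cdot 0 = -9 + 0 = -9$)
$h = -9$
$\left(\left(\left(\left(\left(2 - 9\right) 3 - 25\right) + 20\right) - 85\right) + u{\left(-9,h \right)}\right)^{2} = \left(\left(\left(\left(\left(2 - 9\right) 3 - 25\right) + 20\right) - 85\right) - 9\right)^{2} = \left(\left(\left(\left(\left(-7\right) 3 - 25\right) + 20\right) - 85\right) - 9\right)^{2} = \left(\left(\left(\left(-21 - 25\right) + 20\right) - 85\right) - 9\right)^{2} = \left(\left(\left(-46 + 20\right) - 85\right) - 9\right)^{2} = \left(\left(-26 - 85\right) - 9\right)^{2} = \left(-111 - 9\right)^{2} = \left(-120\right)^{2} = 14400$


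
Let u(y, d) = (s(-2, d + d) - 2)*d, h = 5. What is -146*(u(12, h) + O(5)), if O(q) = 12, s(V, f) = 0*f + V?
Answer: 1168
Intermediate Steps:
s(V, f) = V (s(V, f) = 0 + V = V)
u(y, d) = -4*d (u(y, d) = (-2 - 2)*d = -4*d)
-146*(u(12, h) + O(5)) = -146*(-4*5 + 12) = -146*(-20 + 12) = -146*(-8) = 1168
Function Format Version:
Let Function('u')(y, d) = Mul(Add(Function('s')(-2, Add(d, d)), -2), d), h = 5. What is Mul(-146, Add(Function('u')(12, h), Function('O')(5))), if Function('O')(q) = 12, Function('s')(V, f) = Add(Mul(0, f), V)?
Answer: 1168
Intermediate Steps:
Function('s')(V, f) = V (Function('s')(V, f) = Add(0, V) = V)
Function('u')(y, d) = Mul(-4, d) (Function('u')(y, d) = Mul(Add(-2, -2), d) = Mul(-4, d))
Mul(-146, Add(Function('u')(12, h), Function('O')(5))) = Mul(-146, Add(Mul(-4, 5), 12)) = Mul(-146, Add(-20, 12)) = Mul(-146, -8) = 1168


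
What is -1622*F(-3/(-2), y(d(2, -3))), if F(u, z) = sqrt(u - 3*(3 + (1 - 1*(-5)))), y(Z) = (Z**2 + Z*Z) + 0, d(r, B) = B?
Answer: -811*I*sqrt(102) ≈ -8190.7*I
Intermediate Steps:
y(Z) = 2*Z**2 (y(Z) = (Z**2 + Z**2) + 0 = 2*Z**2 + 0 = 2*Z**2)
F(u, z) = sqrt(-27 + u) (F(u, z) = sqrt(u - 3*(3 + (1 + 5))) = sqrt(u - 3*(3 + 6)) = sqrt(u - 3*9) = sqrt(u - 27) = sqrt(-27 + u))
-1622*F(-3/(-2), y(d(2, -3))) = -1622*sqrt(-27 - 3/(-2)) = -1622*sqrt(-27 - 3*(-1/2)) = -1622*sqrt(-27 + 3/2) = -811*I*sqrt(102)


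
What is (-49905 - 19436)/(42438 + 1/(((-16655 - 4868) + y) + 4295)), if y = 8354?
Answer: -615332034/376594811 ≈ -1.6339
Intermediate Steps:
(-49905 - 19436)/(42438 + 1/(((-16655 - 4868) + y) + 4295)) = (-49905 - 19436)/(42438 + 1/(((-16655 - 4868) + 8354) + 4295)) = -69341/(42438 + 1/((-21523 + 8354) + 4295)) = -69341/(42438 + 1/(-13169 + 4295)) = -69341/(42438 + 1/(-8874)) = -69341/(42438 - 1/8874) = -69341/376594811/8874 = -69341*8874/376594811 = -615332034/376594811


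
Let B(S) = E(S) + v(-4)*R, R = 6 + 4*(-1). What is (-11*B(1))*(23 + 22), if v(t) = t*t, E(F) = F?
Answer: -16335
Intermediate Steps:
v(t) = t²
R = 2 (R = 6 - 4 = 2)
B(S) = 32 + S (B(S) = S + (-4)²*2 = S + 16*2 = S + 32 = 32 + S)
(-11*B(1))*(23 + 22) = (-11*(32 + 1))*(23 + 22) = -11*33*45 = -363*45 = -16335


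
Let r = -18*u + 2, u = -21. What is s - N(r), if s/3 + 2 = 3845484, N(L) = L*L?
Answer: 11392046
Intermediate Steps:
r = 380 (r = -18*(-21) + 2 = 378 + 2 = 380)
N(L) = L²
s = 11536446 (s = -6 + 3*3845484 = -6 + 11536452 = 11536446)
s - N(r) = 11536446 - 1*380² = 11536446 - 1*144400 = 11536446 - 144400 = 11392046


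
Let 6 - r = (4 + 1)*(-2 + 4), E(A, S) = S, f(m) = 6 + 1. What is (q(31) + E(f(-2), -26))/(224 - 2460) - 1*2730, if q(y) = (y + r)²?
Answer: -6104983/2236 ≈ -2730.3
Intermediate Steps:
f(m) = 7
r = -4 (r = 6 - (4 + 1)*(-2 + 4) = 6 - 5*2 = 6 - 1*10 = 6 - 10 = -4)
q(y) = (-4 + y)² (q(y) = (y - 4)² = (-4 + y)²)
(q(31) + E(f(-2), -26))/(224 - 2460) - 1*2730 = ((-4 + 31)² - 26)/(224 - 2460) - 1*2730 = (27² - 26)/(-2236) - 2730 = (729 - 26)*(-1/2236) - 2730 = 703*(-1/2236) - 2730 = -703/2236 - 2730 = -6104983/2236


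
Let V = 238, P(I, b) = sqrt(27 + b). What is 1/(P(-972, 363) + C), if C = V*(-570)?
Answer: -4522/613454507 - sqrt(390)/18403635210 ≈ -7.3724e-6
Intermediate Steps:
C = -135660 (C = 238*(-570) = -135660)
1/(P(-972, 363) + C) = 1/(sqrt(27 + 363) - 135660) = 1/(sqrt(390) - 135660) = 1/(-135660 + sqrt(390))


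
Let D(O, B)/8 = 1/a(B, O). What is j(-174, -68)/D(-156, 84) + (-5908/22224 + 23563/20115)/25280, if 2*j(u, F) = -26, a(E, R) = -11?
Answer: 16833910337791/941755334400 ≈ 17.875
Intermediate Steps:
j(u, F) = -13 (j(u, F) = (1/2)*(-26) = -13)
D(O, B) = -8/11 (D(O, B) = 8/(-11) = 8*(-1/11) = -8/11)
j(-174, -68)/D(-156, 84) + (-5908/22224 + 23563/20115)/25280 = -13/(-8/11) + (-5908/22224 + 23563/20115)/25280 = -13*(-11/8) + (-5908*1/22224 + 23563*(1/20115))*(1/25280) = 143/8 + (-1477/5556 + 23563/20115)*(1/25280) = 143/8 + (33735391/37252980)*(1/25280) = 143/8 + 33735391/941755334400 = 16833910337791/941755334400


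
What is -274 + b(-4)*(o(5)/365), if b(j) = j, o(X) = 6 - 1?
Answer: -20006/73 ≈ -274.05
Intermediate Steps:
o(X) = 5
-274 + b(-4)*(o(5)/365) = -274 - 20/365 = -274 - 4*1/73 = -274 - 4/73 = -20006/73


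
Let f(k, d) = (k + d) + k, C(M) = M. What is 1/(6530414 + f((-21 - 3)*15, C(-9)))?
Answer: 1/6529685 ≈ 1.5315e-7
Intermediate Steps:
f(k, d) = d + 2*k (f(k, d) = (d + k) + k = d + 2*k)
1/(6530414 + f((-21 - 3)*15, C(-9))) = 1/(6530414 + (-9 + 2*((-21 - 3)*15))) = 1/(6530414 + (-9 + 2*(-24*15))) = 1/(6530414 + (-9 + 2*(-360))) = 1/(6530414 + (-9 - 720)) = 1/(6530414 - 729) = 1/6529685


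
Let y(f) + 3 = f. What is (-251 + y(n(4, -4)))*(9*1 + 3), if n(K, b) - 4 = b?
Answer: -3048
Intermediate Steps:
n(K, b) = 4 + b
y(f) = -3 + f
(-251 + y(n(4, -4)))*(9*1 + 3) = (-251 + (-3 + (4 - 4)))*(9*1 + 3) = (-251 + (-3 + 0))*(9 + 3) = (-251 - 3)*12 = -254*12 = -3048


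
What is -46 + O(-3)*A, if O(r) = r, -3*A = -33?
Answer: -79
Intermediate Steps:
A = 11 (A = -⅓*(-33) = 11)
-46 + O(-3)*A = -46 - 3*11 = -46 - 33 = -79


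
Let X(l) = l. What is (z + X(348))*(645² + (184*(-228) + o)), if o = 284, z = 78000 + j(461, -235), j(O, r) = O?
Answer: 29502700813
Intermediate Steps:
z = 78461 (z = 78000 + 461 = 78461)
(z + X(348))*(645² + (184*(-228) + o)) = (78461 + 348)*(645² + (184*(-228) + 284)) = 78809*(416025 + (-41952 + 284)) = 78809*(416025 - 41668) = 78809*374357 = 29502700813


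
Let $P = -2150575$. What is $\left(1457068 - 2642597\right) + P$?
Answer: $-3336104$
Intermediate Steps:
$\left(1457068 - 2642597\right) + P = \left(1457068 - 2642597\right) - 2150575 = -1185529 - 2150575 = -3336104$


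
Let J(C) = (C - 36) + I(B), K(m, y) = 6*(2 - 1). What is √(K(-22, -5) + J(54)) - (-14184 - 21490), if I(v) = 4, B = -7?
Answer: 35674 + 2*√7 ≈ 35679.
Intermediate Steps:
K(m, y) = 6 (K(m, y) = 6*1 = 6)
J(C) = -32 + C (J(C) = (C - 36) + 4 = (-36 + C) + 4 = -32 + C)
√(K(-22, -5) + J(54)) - (-14184 - 21490) = √(6 + (-32 + 54)) - (-14184 - 21490) = √(6 + 22) - 1*(-35674) = √28 + 35674 = 2*√7 + 35674 = 35674 + 2*√7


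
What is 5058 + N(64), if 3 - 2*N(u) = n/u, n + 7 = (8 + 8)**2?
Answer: 647367/128 ≈ 5057.6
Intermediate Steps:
n = 249 (n = -7 + (8 + 8)**2 = -7 + 16**2 = -7 + 256 = 249)
N(u) = 3/2 - 249/(2*u)
5058 + N(64) = 5058 + (3/2)*(-83 + 64)/64 = 5058 + (3/2)*(1/64)*(-19) = 5058 - 57/128 = 647367/128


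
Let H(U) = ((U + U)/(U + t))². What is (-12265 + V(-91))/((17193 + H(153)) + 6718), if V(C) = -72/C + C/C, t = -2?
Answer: -25444821552/49621239577 ≈ -0.51278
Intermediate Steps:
V(C) = 1 - 72/C (V(C) = -72/C + 1 = 1 - 72/C)
H(U) = 4*U²/(-2 + U)² (H(U) = ((U + U)/(U - 2))² = ((2*U)/(-2 + U))² = (2*U/(-2 + U))² = 4*U²/(-2 + U)²)
(-12265 + V(-91))/((17193 + H(153)) + 6718) = (-12265 + (-72 - 91)/(-91))/((17193 + 4*153²/(-2 + 153)²) + 6718) = (-12265 - 1/91*(-163))/((17193 + 4*23409/151²) + 6718) = (-12265 + 163/91)/((17193 + 4*23409*(1/22801)) + 6718) = -1115952/(91*((17193 + 93636/22801) + 6718)) = -1115952/(91*(392111229/22801 + 6718)) = -1115952/(91*545288347/22801) = -1115952/91*22801/545288347 = -25444821552/49621239577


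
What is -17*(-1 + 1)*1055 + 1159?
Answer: 1159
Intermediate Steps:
-17*(-1 + 1)*1055 + 1159 = -17*0*1055 + 1159 = 0*1055 + 1159 = 0 + 1159 = 1159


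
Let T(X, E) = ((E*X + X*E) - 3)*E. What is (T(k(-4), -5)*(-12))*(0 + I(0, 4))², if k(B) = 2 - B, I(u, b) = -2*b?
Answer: -241920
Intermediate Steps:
T(X, E) = E*(-3 + 2*E*X) (T(X, E) = ((E*X + E*X) - 3)*E = (2*E*X - 3)*E = (-3 + 2*E*X)*E = E*(-3 + 2*E*X))
(T(k(-4), -5)*(-12))*(0 + I(0, 4))² = (-5*(-3 + 2*(-5)*(2 - 1*(-4)))*(-12))*(0 - 2*4)² = (-5*(-3 + 2*(-5)*(2 + 4))*(-12))*(0 - 8)² = (-5*(-3 + 2*(-5)*6)*(-12))*(-8)² = (-5*(-3 - 60)*(-12))*64 = (-5*(-63)*(-12))*64 = (315*(-12))*64 = -3780*64 = -241920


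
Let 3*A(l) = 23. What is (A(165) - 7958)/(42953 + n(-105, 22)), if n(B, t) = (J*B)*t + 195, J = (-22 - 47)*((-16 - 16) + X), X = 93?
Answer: -1037/1273818 ≈ -0.00081409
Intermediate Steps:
A(l) = 23/3 (A(l) = (⅓)*23 = 23/3)
J = -4209 (J = (-22 - 47)*((-16 - 16) + 93) = -69*(-32 + 93) = -69*61 = -4209)
n(B, t) = 195 - 4209*B*t (n(B, t) = (-4209*B)*t + 195 = -4209*B*t + 195 = 195 - 4209*B*t)
(A(165) - 7958)/(42953 + n(-105, 22)) = (23/3 - 7958)/(42953 + (195 - 4209*(-105)*22)) = -23851/(3*(42953 + (195 + 9722790))) = -23851/(3*(42953 + 9722985)) = -23851/3/9765938 = -23851/3*1/9765938 = -1037/1273818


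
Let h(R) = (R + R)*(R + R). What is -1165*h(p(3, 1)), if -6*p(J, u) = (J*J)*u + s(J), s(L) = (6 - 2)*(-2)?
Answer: -1165/9 ≈ -129.44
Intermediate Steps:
s(L) = -8 (s(L) = 4*(-2) = -8)
p(J, u) = 4/3 - u*J²/6 (p(J, u) = -((J*J)*u - 8)/6 = -(J²*u - 8)/6 = -(u*J² - 8)/6 = -(-8 + u*J²)/6 = 4/3 - u*J²/6)
h(R) = 4*R² (h(R) = (2*R)*(2*R) = 4*R²)
-1165*h(p(3, 1)) = -4660*(4/3 - ⅙*1*3²)² = -4660*(4/3 - ⅙*1*9)² = -4660*(4/3 - 3/2)² = -4660*(-⅙)² = -4660/36 = -1165*⅑ = -1165/9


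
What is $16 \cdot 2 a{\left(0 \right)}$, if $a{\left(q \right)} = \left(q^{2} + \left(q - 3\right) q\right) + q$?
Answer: $0$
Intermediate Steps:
$a{\left(q \right)} = q + q^{2} + q \left(-3 + q\right)$ ($a{\left(q \right)} = \left(q^{2} + \left(q - 3\right) q\right) + q = \left(q^{2} + \left(-3 + q\right) q\right) + q = \left(q^{2} + q \left(-3 + q\right)\right) + q = q + q^{2} + q \left(-3 + q\right)$)
$16 \cdot 2 a{\left(0 \right)} = 16 \cdot 2 \cdot 2 \cdot 0 \left(-1 + 0\right) = 32 \cdot 2 \cdot 0 \left(-1\right) = 32 \cdot 0 = 0$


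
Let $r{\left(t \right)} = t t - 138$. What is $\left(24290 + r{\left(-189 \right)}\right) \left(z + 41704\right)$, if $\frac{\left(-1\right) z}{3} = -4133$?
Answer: $3239308919$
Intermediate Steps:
$z = 12399$ ($z = \left(-3\right) \left(-4133\right) = 12399$)
$r{\left(t \right)} = -138 + t^{2}$ ($r{\left(t \right)} = t^{2} - 138 = -138 + t^{2}$)
$\left(24290 + r{\left(-189 \right)}\right) \left(z + 41704\right) = \left(24290 - \left(138 - \left(-189\right)^{2}\right)\right) \left(12399 + 41704\right) = \left(24290 + \left(-138 + 35721\right)\right) 54103 = \left(24290 + 35583\right) 54103 = 59873 \cdot 54103 = 3239308919$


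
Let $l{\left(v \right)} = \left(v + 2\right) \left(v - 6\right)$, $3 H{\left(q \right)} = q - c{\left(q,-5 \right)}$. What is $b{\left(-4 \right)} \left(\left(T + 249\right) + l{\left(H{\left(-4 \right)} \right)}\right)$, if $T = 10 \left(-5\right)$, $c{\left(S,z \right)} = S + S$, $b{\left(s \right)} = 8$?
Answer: $\frac{13208}{9} \approx 1467.6$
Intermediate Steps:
$c{\left(S,z \right)} = 2 S$
$H{\left(q \right)} = - \frac{q}{3}$ ($H{\left(q \right)} = \frac{q - 2 q}{3} = \frac{\left(-1\right) q}{3} = - \frac{q}{3}$)
$l{\left(v \right)} = \left(-6 + v\right) \left(2 + v\right)$ ($l{\left(v \right)} = \left(2 + v\right) \left(-6 + v\right) = \left(-6 + v\right) \left(2 + v\right)$)
$T = -50$
$b{\left(-4 \right)} \left(\left(T + 249\right) + l{\left(H{\left(-4 \right)} \right)}\right) = 8 \left(\left(-50 + 249\right) - \left(12 - \frac{16}{9} + 4 \left(- \frac{1}{3}\right) \left(-4\right)\right)\right) = 8 \left(199 - \left(\frac{52}{3} - \frac{16}{9}\right)\right) = 8 \left(199 - \frac{140}{9}\right) = 8 \cdot \frac{1651}{9} = \frac{13208}{9}$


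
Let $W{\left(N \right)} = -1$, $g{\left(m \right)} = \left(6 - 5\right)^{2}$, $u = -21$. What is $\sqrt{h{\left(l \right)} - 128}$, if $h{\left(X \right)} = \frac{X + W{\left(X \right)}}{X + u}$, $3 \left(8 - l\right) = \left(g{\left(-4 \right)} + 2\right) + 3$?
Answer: $\frac{i \sqrt{1155}}{3} \approx 11.328 i$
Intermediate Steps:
$g{\left(m \right)} = 1$ ($g{\left(m \right)} = 1^{2} = 1$)
$l = 6$ ($l = 8 - \frac{\left(1 + 2\right) + 3}{3} = 8 - \frac{3 + 3}{3} = 8 - 2 = 6$)
$h{\left(X \right)} = \frac{-1 + X}{-21 + X}$ ($h{\left(X \right)} = \frac{X - 1}{X - 21} = \frac{-1 + X}{-21 + X}$)
$\sqrt{h{\left(l \right)} - 128} = \sqrt{\frac{-1 + 6}{-21 + 6} - 128} = \sqrt{\frac{1}{-15} \cdot 5 - 128} = \sqrt{\left(- \frac{1}{15}\right) 5 - 128} = \sqrt{- \frac{1}{3} - 128} = \sqrt{- \frac{385}{3}} = \frac{i \sqrt{1155}}{3}$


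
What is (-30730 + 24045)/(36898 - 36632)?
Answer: -955/38 ≈ -25.132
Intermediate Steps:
(-30730 + 24045)/(36898 - 36632) = -6685/266 = -6685*1/266 = -955/38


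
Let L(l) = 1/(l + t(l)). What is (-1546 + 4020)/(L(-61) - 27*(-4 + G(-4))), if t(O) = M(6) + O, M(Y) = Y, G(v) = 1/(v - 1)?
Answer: 1434920/65767 ≈ 21.818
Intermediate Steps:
G(v) = 1/(-1 + v)
t(O) = 6 + O
L(l) = 1/(6 + 2*l) (L(l) = 1/(l + (6 + l)) = 1/(6 + 2*l))
(-1546 + 4020)/(L(-61) - 27*(-4 + G(-4))) = (-1546 + 4020)/(1/(2*(3 - 61)) - 27*(-4 + 1/(-1 - 4))) = 2474/((½)/(-58) - 27*(-4 + 1/(-5))) = 2474/((½)*(-1/58) - 27*(-4 - ⅕)) = 2474/(-1/116 - 27*(-21/5)) = 2474/(-1/116 + 567/5) = 2474/(65767/580) = 2474*(580/65767) = 1434920/65767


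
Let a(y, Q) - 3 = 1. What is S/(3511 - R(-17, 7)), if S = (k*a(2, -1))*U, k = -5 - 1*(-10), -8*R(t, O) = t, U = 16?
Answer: 2560/28071 ≈ 0.091197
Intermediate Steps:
R(t, O) = -t/8
a(y, Q) = 4 (a(y, Q) = 3 + 1 = 4)
k = 5 (k = -5 + 10 = 5)
S = 320 (S = (5*4)*16 = 20*16 = 320)
S/(3511 - R(-17, 7)) = 320/(3511 - (-1)*(-17)/8) = 320/(3511 - 1*17/8) = 320/(3511 - 17/8) = 320/(28071/8) = 320*(8/28071) = 2560/28071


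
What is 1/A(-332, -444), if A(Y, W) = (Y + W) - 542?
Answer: -1/1318 ≈ -0.00075873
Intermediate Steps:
A(Y, W) = -542 + W + Y (A(Y, W) = (W + Y) - 542 = -542 + W + Y)
1/A(-332, -444) = 1/(-542 - 444 - 332) = 1/(-1318) = -1/1318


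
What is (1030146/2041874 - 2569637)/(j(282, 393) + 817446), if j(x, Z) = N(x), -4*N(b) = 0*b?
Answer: -1311718487398/417280433451 ≈ -3.1435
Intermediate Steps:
N(b) = 0 (N(b) = -0*b = -1/4*0 = 0)
j(x, Z) = 0
(1030146/2041874 - 2569637)/(j(282, 393) + 817446) = (1030146/2041874 - 2569637)/(0 + 817446) = (1030146*(1/2041874) - 2569637)/817446 = (515073/1020937 - 2569637)*(1/817446) = -2623436974796/1020937*1/817446 = -1311718487398/417280433451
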